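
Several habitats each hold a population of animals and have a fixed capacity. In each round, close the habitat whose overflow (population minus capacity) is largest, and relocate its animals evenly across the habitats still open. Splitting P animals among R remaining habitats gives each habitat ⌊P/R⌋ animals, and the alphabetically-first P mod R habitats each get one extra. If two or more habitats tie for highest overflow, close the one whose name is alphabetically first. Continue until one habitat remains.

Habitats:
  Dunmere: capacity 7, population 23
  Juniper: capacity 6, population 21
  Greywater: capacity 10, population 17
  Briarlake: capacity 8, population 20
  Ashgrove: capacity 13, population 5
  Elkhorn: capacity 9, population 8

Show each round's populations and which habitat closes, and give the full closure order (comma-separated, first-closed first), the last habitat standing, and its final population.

Round 1: Ashgrove=5 Briarlake=20 Dunmere=23 Elkhorn=8 Greywater=17 Juniper=21 → close Dunmere (overflow 16)
  23÷5 = 4 each, +1 to first 3
Round 2: Ashgrove=10 Briarlake=25 Elkhorn=13 Greywater=21 Juniper=25 → close Juniper (overflow 19)
  25÷4 = 6 each, +1 to first 1
Round 3: Ashgrove=17 Briarlake=31 Elkhorn=19 Greywater=27 → close Briarlake (overflow 23)
  31÷3 = 10 each, +1 to first 1
Round 4: Ashgrove=28 Elkhorn=29 Greywater=37 → close Greywater (overflow 27)
  37÷2 = 18 each, +1 to first 1
Round 5: Ashgrove=47 Elkhorn=47 → close Elkhorn (overflow 38)
  47÷1 = 47 each, +1 to first 0

Closure order: Dunmere, Juniper, Briarlake, Greywater, Elkhorn
Last habitat: Ashgrove with 94 animals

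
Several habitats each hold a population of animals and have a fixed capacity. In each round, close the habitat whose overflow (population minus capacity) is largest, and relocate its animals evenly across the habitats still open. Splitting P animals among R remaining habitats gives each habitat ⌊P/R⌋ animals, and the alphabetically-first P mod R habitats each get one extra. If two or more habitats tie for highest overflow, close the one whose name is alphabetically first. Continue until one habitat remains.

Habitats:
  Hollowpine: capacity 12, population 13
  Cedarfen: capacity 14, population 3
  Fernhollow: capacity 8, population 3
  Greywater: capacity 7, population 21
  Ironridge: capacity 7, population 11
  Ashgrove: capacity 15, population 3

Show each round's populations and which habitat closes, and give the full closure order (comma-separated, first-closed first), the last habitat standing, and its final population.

Closure order: Greywater, Ironridge, Hollowpine, Fernhollow, Ashgrove
Last habitat: Cedarfen with 54 animals

Round 1: Ashgrove=3 Cedarfen=3 Fernhollow=3 Greywater=21 Hollowpine=13 Ironridge=11 → close Greywater (overflow 14)
  21÷5 = 4 each, +1 to first 1
Round 2: Ashgrove=8 Cedarfen=7 Fernhollow=7 Hollowpine=17 Ironridge=15 → close Ironridge (overflow 8)
  15÷4 = 3 each, +1 to first 3
Round 3: Ashgrove=12 Cedarfen=11 Fernhollow=11 Hollowpine=20 → close Hollowpine (overflow 8)
  20÷3 = 6 each, +1 to first 2
Round 4: Ashgrove=19 Cedarfen=18 Fernhollow=17 → close Fernhollow (overflow 9)
  17÷2 = 8 each, +1 to first 1
Round 5: Ashgrove=28 Cedarfen=26 → close Ashgrove (overflow 13)
  28÷1 = 28 each, +1 to first 0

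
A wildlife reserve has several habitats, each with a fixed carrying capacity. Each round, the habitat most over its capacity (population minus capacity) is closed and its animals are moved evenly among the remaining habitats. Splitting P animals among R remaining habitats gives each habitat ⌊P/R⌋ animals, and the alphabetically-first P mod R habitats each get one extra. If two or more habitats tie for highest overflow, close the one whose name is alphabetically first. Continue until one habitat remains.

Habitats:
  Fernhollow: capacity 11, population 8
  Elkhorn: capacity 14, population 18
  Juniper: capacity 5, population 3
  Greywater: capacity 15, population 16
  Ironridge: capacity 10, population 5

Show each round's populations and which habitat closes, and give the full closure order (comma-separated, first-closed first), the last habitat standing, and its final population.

Closure order: Elkhorn, Greywater, Fernhollow, Juniper
Last habitat: Ironridge with 50 animals

Round 1: Elkhorn=18 Fernhollow=8 Greywater=16 Ironridge=5 Juniper=3 → close Elkhorn (overflow 4)
  18÷4 = 4 each, +1 to first 2
Round 2: Fernhollow=13 Greywater=21 Ironridge=9 Juniper=7 → close Greywater (overflow 6)
  21÷3 = 7 each, +1 to first 0
Round 3: Fernhollow=20 Ironridge=16 Juniper=14 → close Fernhollow (overflow 9)
  20÷2 = 10 each, +1 to first 0
Round 4: Ironridge=26 Juniper=24 → close Juniper (overflow 19)
  24÷1 = 24 each, +1 to first 0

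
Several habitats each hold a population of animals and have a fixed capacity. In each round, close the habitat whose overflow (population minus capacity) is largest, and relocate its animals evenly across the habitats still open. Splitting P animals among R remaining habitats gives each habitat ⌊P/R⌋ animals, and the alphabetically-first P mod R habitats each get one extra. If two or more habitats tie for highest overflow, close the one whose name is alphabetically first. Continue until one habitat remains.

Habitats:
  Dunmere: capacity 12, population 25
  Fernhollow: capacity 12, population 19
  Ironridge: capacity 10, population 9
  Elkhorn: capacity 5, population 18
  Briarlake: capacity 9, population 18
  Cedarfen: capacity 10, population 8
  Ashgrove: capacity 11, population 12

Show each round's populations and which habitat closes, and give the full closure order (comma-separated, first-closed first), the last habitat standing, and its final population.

Closure order: Dunmere, Elkhorn, Briarlake, Fernhollow, Ashgrove, Cedarfen
Last habitat: Ironridge with 109 animals

Round 1: Ashgrove=12 Briarlake=18 Cedarfen=8 Dunmere=25 Elkhorn=18 Fernhollow=19 Ironridge=9 → close Dunmere (overflow 13)
  25÷6 = 4 each, +1 to first 1
Round 2: Ashgrove=17 Briarlake=22 Cedarfen=12 Elkhorn=22 Fernhollow=23 Ironridge=13 → close Elkhorn (overflow 17)
  22÷5 = 4 each, +1 to first 2
Round 3: Ashgrove=22 Briarlake=27 Cedarfen=16 Fernhollow=27 Ironridge=17 → close Briarlake (overflow 18)
  27÷4 = 6 each, +1 to first 3
Round 4: Ashgrove=29 Cedarfen=23 Fernhollow=34 Ironridge=23 → close Fernhollow (overflow 22)
  34÷3 = 11 each, +1 to first 1
Round 5: Ashgrove=41 Cedarfen=34 Ironridge=34 → close Ashgrove (overflow 30)
  41÷2 = 20 each, +1 to first 1
Round 6: Cedarfen=55 Ironridge=54 → close Cedarfen (overflow 45)
  55÷1 = 55 each, +1 to first 0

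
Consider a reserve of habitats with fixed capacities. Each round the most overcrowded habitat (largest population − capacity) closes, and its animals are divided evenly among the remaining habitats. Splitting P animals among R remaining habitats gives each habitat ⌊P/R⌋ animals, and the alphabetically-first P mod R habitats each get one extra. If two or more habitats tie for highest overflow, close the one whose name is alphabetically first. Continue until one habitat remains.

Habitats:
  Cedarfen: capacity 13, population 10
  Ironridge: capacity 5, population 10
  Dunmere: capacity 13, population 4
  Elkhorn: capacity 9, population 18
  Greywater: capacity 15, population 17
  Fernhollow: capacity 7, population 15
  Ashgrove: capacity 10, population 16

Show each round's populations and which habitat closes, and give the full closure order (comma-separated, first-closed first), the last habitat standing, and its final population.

Round 1: Ashgrove=16 Cedarfen=10 Dunmere=4 Elkhorn=18 Fernhollow=15 Greywater=17 Ironridge=10 → close Elkhorn (overflow 9)
  18÷6 = 3 each, +1 to first 0
Round 2: Ashgrove=19 Cedarfen=13 Dunmere=7 Fernhollow=18 Greywater=20 Ironridge=13 → close Fernhollow (overflow 11)
  18÷5 = 3 each, +1 to first 3
Round 3: Ashgrove=23 Cedarfen=17 Dunmere=11 Greywater=23 Ironridge=16 → close Ashgrove (overflow 13)
  23÷4 = 5 each, +1 to first 3
Round 4: Cedarfen=23 Dunmere=17 Greywater=29 Ironridge=21 → close Ironridge (overflow 16)
  21÷3 = 7 each, +1 to first 0
Round 5: Cedarfen=30 Dunmere=24 Greywater=36 → close Greywater (overflow 21)
  36÷2 = 18 each, +1 to first 0
Round 6: Cedarfen=48 Dunmere=42 → close Cedarfen (overflow 35)
  48÷1 = 48 each, +1 to first 0

Closure order: Elkhorn, Fernhollow, Ashgrove, Ironridge, Greywater, Cedarfen
Last habitat: Dunmere with 90 animals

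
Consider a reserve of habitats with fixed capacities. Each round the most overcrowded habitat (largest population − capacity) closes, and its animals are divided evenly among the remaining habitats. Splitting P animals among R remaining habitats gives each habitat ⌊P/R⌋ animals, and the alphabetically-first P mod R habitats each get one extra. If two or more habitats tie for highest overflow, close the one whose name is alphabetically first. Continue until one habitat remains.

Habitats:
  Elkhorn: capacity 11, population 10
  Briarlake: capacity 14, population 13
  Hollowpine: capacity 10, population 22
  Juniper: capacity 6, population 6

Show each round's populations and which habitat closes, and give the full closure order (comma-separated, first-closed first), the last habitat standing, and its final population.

Round 1: Briarlake=13 Elkhorn=10 Hollowpine=22 Juniper=6 → close Hollowpine (overflow 12)
  22÷3 = 7 each, +1 to first 1
Round 2: Briarlake=21 Elkhorn=17 Juniper=13 → close Briarlake (overflow 7)
  21÷2 = 10 each, +1 to first 1
Round 3: Elkhorn=28 Juniper=23 → close Elkhorn (overflow 17)
  28÷1 = 28 each, +1 to first 0

Closure order: Hollowpine, Briarlake, Elkhorn
Last habitat: Juniper with 51 animals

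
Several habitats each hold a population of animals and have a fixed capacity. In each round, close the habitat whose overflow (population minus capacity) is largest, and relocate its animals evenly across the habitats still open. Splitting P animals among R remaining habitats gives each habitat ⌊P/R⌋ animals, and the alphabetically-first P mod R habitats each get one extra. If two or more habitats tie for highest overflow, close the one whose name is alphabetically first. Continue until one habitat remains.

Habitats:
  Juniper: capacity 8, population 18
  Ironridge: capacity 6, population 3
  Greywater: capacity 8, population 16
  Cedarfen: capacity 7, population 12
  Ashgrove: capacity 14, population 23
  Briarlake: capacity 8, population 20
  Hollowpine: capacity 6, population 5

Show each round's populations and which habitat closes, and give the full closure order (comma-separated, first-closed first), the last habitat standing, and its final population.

Round 1: Ashgrove=23 Briarlake=20 Cedarfen=12 Greywater=16 Hollowpine=5 Ironridge=3 Juniper=18 → close Briarlake (overflow 12)
  20÷6 = 3 each, +1 to first 2
Round 2: Ashgrove=27 Cedarfen=16 Greywater=19 Hollowpine=8 Ironridge=6 Juniper=21 → close Ashgrove (overflow 13)
  27÷5 = 5 each, +1 to first 2
Round 3: Cedarfen=22 Greywater=25 Hollowpine=13 Ironridge=11 Juniper=26 → close Juniper (overflow 18)
  26÷4 = 6 each, +1 to first 2
Round 4: Cedarfen=29 Greywater=32 Hollowpine=19 Ironridge=17 → close Greywater (overflow 24)
  32÷3 = 10 each, +1 to first 2
Round 5: Cedarfen=40 Hollowpine=30 Ironridge=27 → close Cedarfen (overflow 33)
  40÷2 = 20 each, +1 to first 0
Round 6: Hollowpine=50 Ironridge=47 → close Hollowpine (overflow 44)
  50÷1 = 50 each, +1 to first 0

Closure order: Briarlake, Ashgrove, Juniper, Greywater, Cedarfen, Hollowpine
Last habitat: Ironridge with 97 animals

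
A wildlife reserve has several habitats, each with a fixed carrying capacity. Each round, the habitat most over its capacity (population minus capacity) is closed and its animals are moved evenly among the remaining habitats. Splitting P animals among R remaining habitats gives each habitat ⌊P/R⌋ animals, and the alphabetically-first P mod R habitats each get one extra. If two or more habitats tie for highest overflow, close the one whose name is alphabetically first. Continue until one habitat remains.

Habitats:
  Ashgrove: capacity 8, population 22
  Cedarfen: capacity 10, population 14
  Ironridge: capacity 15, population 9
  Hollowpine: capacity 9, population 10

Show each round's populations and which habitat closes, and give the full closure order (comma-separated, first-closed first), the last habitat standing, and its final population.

Round 1: Ashgrove=22 Cedarfen=14 Hollowpine=10 Ironridge=9 → close Ashgrove (overflow 14)
  22÷3 = 7 each, +1 to first 1
Round 2: Cedarfen=22 Hollowpine=17 Ironridge=16 → close Cedarfen (overflow 12)
  22÷2 = 11 each, +1 to first 0
Round 3: Hollowpine=28 Ironridge=27 → close Hollowpine (overflow 19)
  28÷1 = 28 each, +1 to first 0

Closure order: Ashgrove, Cedarfen, Hollowpine
Last habitat: Ironridge with 55 animals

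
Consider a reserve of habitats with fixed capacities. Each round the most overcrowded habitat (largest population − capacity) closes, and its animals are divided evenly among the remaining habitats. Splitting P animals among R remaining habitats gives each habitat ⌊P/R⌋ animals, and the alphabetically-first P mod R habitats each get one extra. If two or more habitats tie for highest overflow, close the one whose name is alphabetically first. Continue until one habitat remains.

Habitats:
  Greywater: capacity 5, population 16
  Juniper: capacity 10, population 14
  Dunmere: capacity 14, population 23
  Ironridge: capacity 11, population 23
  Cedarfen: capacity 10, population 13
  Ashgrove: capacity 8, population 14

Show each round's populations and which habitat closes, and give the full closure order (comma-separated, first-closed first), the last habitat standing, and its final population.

Closure order: Ironridge, Greywater, Dunmere, Ashgrove, Cedarfen
Last habitat: Juniper with 103 animals

Round 1: Ashgrove=14 Cedarfen=13 Dunmere=23 Greywater=16 Ironridge=23 Juniper=14 → close Ironridge (overflow 12)
  23÷5 = 4 each, +1 to first 3
Round 2: Ashgrove=19 Cedarfen=18 Dunmere=28 Greywater=20 Juniper=18 → close Greywater (overflow 15)
  20÷4 = 5 each, +1 to first 0
Round 3: Ashgrove=24 Cedarfen=23 Dunmere=33 Juniper=23 → close Dunmere (overflow 19)
  33÷3 = 11 each, +1 to first 0
Round 4: Ashgrove=35 Cedarfen=34 Juniper=34 → close Ashgrove (overflow 27)
  35÷2 = 17 each, +1 to first 1
Round 5: Cedarfen=52 Juniper=51 → close Cedarfen (overflow 42)
  52÷1 = 52 each, +1 to first 0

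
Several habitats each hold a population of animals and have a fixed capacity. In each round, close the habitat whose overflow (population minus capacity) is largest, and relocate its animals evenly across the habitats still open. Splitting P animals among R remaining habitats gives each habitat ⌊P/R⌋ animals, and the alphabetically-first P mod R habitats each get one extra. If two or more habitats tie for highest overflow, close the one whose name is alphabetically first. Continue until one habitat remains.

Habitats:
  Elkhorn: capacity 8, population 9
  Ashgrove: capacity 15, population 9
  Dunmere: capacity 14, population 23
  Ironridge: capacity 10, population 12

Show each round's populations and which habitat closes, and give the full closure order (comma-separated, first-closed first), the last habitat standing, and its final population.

Closure order: Dunmere, Elkhorn, Ironridge
Last habitat: Ashgrove with 53 animals

Round 1: Ashgrove=9 Dunmere=23 Elkhorn=9 Ironridge=12 → close Dunmere (overflow 9)
  23÷3 = 7 each, +1 to first 2
Round 2: Ashgrove=17 Elkhorn=17 Ironridge=19 → close Elkhorn (overflow 9)
  17÷2 = 8 each, +1 to first 1
Round 3: Ashgrove=26 Ironridge=27 → close Ironridge (overflow 17)
  27÷1 = 27 each, +1 to first 0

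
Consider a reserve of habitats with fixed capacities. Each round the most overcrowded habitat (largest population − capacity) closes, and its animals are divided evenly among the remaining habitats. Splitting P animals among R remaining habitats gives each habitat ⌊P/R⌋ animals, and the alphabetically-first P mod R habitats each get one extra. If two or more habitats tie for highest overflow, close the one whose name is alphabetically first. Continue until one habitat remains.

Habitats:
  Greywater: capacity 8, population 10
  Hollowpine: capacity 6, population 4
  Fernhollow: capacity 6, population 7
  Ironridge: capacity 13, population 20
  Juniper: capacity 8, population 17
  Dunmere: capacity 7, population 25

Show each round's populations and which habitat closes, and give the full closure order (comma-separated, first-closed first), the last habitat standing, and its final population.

Round 1: Dunmere=25 Fernhollow=7 Greywater=10 Hollowpine=4 Ironridge=20 Juniper=17 → close Dunmere (overflow 18)
  25÷5 = 5 each, +1 to first 0
Round 2: Fernhollow=12 Greywater=15 Hollowpine=9 Ironridge=25 Juniper=22 → close Juniper (overflow 14)
  22÷4 = 5 each, +1 to first 2
Round 3: Fernhollow=18 Greywater=21 Hollowpine=14 Ironridge=30 → close Ironridge (overflow 17)
  30÷3 = 10 each, +1 to first 0
Round 4: Fernhollow=28 Greywater=31 Hollowpine=24 → close Greywater (overflow 23)
  31÷2 = 15 each, +1 to first 1
Round 5: Fernhollow=44 Hollowpine=39 → close Fernhollow (overflow 38)
  44÷1 = 44 each, +1 to first 0

Closure order: Dunmere, Juniper, Ironridge, Greywater, Fernhollow
Last habitat: Hollowpine with 83 animals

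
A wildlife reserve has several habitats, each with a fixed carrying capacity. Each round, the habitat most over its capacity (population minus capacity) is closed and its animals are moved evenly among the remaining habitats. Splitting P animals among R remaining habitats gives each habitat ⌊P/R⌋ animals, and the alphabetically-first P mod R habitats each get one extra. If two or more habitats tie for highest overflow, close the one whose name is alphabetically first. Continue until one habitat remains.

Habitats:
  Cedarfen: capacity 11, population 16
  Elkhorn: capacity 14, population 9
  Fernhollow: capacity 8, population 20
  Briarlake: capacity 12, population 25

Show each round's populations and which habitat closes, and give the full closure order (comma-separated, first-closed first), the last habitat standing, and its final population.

Round 1: Briarlake=25 Cedarfen=16 Elkhorn=9 Fernhollow=20 → close Briarlake (overflow 13)
  25÷3 = 8 each, +1 to first 1
Round 2: Cedarfen=25 Elkhorn=17 Fernhollow=28 → close Fernhollow (overflow 20)
  28÷2 = 14 each, +1 to first 0
Round 3: Cedarfen=39 Elkhorn=31 → close Cedarfen (overflow 28)
  39÷1 = 39 each, +1 to first 0

Closure order: Briarlake, Fernhollow, Cedarfen
Last habitat: Elkhorn with 70 animals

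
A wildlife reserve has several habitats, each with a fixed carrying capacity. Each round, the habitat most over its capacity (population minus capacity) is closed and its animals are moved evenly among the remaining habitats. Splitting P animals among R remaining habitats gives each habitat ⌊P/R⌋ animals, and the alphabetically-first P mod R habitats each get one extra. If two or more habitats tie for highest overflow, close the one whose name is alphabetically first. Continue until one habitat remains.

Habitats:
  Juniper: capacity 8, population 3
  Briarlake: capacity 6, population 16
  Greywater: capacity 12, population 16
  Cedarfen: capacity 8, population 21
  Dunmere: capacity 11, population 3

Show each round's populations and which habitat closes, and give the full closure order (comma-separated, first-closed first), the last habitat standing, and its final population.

Round 1: Briarlake=16 Cedarfen=21 Dunmere=3 Greywater=16 Juniper=3 → close Cedarfen (overflow 13)
  21÷4 = 5 each, +1 to first 1
Round 2: Briarlake=22 Dunmere=8 Greywater=21 Juniper=8 → close Briarlake (overflow 16)
  22÷3 = 7 each, +1 to first 1
Round 3: Dunmere=16 Greywater=28 Juniper=15 → close Greywater (overflow 16)
  28÷2 = 14 each, +1 to first 0
Round 4: Dunmere=30 Juniper=29 → close Juniper (overflow 21)
  29÷1 = 29 each, +1 to first 0

Closure order: Cedarfen, Briarlake, Greywater, Juniper
Last habitat: Dunmere with 59 animals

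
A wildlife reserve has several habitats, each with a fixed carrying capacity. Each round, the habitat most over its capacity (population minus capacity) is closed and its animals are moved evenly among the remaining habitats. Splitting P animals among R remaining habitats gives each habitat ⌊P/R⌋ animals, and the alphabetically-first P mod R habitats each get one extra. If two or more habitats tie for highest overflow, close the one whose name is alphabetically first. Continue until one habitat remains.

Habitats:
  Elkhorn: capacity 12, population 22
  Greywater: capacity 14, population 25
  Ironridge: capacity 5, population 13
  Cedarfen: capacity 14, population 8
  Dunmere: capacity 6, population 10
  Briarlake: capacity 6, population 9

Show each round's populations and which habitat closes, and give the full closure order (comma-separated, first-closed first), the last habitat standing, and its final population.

Closure order: Greywater, Elkhorn, Ironridge, Dunmere, Briarlake
Last habitat: Cedarfen with 87 animals

Round 1: Briarlake=9 Cedarfen=8 Dunmere=10 Elkhorn=22 Greywater=25 Ironridge=13 → close Greywater (overflow 11)
  25÷5 = 5 each, +1 to first 0
Round 2: Briarlake=14 Cedarfen=13 Dunmere=15 Elkhorn=27 Ironridge=18 → close Elkhorn (overflow 15)
  27÷4 = 6 each, +1 to first 3
Round 3: Briarlake=21 Cedarfen=20 Dunmere=22 Ironridge=24 → close Ironridge (overflow 19)
  24÷3 = 8 each, +1 to first 0
Round 4: Briarlake=29 Cedarfen=28 Dunmere=30 → close Dunmere (overflow 24)
  30÷2 = 15 each, +1 to first 0
Round 5: Briarlake=44 Cedarfen=43 → close Briarlake (overflow 38)
  44÷1 = 44 each, +1 to first 0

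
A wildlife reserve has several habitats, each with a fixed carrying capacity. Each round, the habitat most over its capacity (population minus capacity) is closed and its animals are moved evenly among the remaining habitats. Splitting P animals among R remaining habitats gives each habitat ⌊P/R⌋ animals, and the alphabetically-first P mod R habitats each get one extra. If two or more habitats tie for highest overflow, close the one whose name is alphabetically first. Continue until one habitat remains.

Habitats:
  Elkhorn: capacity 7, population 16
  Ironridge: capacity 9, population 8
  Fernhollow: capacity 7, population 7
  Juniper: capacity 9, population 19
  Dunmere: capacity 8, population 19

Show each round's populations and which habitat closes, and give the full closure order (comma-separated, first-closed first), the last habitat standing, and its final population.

Round 1: Dunmere=19 Elkhorn=16 Fernhollow=7 Ironridge=8 Juniper=19 → close Dunmere (overflow 11)
  19÷4 = 4 each, +1 to first 3
Round 2: Elkhorn=21 Fernhollow=12 Ironridge=13 Juniper=23 → close Elkhorn (overflow 14)
  21÷3 = 7 each, +1 to first 0
Round 3: Fernhollow=19 Ironridge=20 Juniper=30 → close Juniper (overflow 21)
  30÷2 = 15 each, +1 to first 0
Round 4: Fernhollow=34 Ironridge=35 → close Fernhollow (overflow 27)
  34÷1 = 34 each, +1 to first 0

Closure order: Dunmere, Elkhorn, Juniper, Fernhollow
Last habitat: Ironridge with 69 animals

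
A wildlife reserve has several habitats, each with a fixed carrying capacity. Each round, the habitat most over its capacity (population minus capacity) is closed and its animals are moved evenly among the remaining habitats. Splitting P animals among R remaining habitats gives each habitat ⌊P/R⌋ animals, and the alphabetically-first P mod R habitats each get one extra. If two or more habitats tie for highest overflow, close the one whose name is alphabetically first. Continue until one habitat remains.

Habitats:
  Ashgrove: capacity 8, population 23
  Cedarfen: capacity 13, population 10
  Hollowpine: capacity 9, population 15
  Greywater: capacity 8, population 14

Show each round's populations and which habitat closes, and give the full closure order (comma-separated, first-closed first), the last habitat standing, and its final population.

Closure order: Ashgrove, Greywater, Hollowpine
Last habitat: Cedarfen with 62 animals

Round 1: Ashgrove=23 Cedarfen=10 Greywater=14 Hollowpine=15 → close Ashgrove (overflow 15)
  23÷3 = 7 each, +1 to first 2
Round 2: Cedarfen=18 Greywater=22 Hollowpine=22 → close Greywater (overflow 14)
  22÷2 = 11 each, +1 to first 0
Round 3: Cedarfen=29 Hollowpine=33 → close Hollowpine (overflow 24)
  33÷1 = 33 each, +1 to first 0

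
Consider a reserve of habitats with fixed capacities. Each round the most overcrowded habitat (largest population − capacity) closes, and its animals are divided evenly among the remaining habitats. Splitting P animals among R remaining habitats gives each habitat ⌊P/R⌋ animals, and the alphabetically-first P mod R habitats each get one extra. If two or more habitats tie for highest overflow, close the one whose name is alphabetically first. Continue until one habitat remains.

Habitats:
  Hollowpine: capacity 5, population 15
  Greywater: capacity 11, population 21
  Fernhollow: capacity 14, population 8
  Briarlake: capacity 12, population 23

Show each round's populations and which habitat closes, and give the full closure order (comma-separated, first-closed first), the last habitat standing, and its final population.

Closure order: Briarlake, Greywater, Hollowpine
Last habitat: Fernhollow with 67 animals

Round 1: Briarlake=23 Fernhollow=8 Greywater=21 Hollowpine=15 → close Briarlake (overflow 11)
  23÷3 = 7 each, +1 to first 2
Round 2: Fernhollow=16 Greywater=29 Hollowpine=22 → close Greywater (overflow 18)
  29÷2 = 14 each, +1 to first 1
Round 3: Fernhollow=31 Hollowpine=36 → close Hollowpine (overflow 31)
  36÷1 = 36 each, +1 to first 0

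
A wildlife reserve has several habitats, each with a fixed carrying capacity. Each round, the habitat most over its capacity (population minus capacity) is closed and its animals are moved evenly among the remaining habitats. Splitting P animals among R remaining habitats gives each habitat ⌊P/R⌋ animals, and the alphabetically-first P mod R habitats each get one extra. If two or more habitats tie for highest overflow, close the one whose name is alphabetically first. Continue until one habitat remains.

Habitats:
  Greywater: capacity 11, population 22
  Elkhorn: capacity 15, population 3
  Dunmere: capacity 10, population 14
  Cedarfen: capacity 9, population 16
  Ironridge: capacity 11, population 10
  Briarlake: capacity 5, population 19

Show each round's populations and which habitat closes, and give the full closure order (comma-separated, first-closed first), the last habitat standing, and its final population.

Round 1: Briarlake=19 Cedarfen=16 Dunmere=14 Elkhorn=3 Greywater=22 Ironridge=10 → close Briarlake (overflow 14)
  19÷5 = 3 each, +1 to first 4
Round 2: Cedarfen=20 Dunmere=18 Elkhorn=7 Greywater=26 Ironridge=13 → close Greywater (overflow 15)
  26÷4 = 6 each, +1 to first 2
Round 3: Cedarfen=27 Dunmere=25 Elkhorn=13 Ironridge=19 → close Cedarfen (overflow 18)
  27÷3 = 9 each, +1 to first 0
Round 4: Dunmere=34 Elkhorn=22 Ironridge=28 → close Dunmere (overflow 24)
  34÷2 = 17 each, +1 to first 0
Round 5: Elkhorn=39 Ironridge=45 → close Ironridge (overflow 34)
  45÷1 = 45 each, +1 to first 0

Closure order: Briarlake, Greywater, Cedarfen, Dunmere, Ironridge
Last habitat: Elkhorn with 84 animals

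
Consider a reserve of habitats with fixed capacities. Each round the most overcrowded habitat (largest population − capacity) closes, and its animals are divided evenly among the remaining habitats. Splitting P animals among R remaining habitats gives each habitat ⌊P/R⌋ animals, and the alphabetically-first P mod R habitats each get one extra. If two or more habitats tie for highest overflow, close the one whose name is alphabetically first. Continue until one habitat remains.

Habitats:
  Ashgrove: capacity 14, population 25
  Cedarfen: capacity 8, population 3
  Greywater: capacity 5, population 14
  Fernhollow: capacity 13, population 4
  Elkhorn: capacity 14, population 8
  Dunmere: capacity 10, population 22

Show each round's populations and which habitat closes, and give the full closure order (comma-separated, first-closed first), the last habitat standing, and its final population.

Round 1: Ashgrove=25 Cedarfen=3 Dunmere=22 Elkhorn=8 Fernhollow=4 Greywater=14 → close Dunmere (overflow 12)
  22÷5 = 4 each, +1 to first 2
Round 2: Ashgrove=30 Cedarfen=8 Elkhorn=12 Fernhollow=8 Greywater=18 → close Ashgrove (overflow 16)
  30÷4 = 7 each, +1 to first 2
Round 3: Cedarfen=16 Elkhorn=20 Fernhollow=15 Greywater=25 → close Greywater (overflow 20)
  25÷3 = 8 each, +1 to first 1
Round 4: Cedarfen=25 Elkhorn=28 Fernhollow=23 → close Cedarfen (overflow 17)
  25÷2 = 12 each, +1 to first 1
Round 5: Elkhorn=41 Fernhollow=35 → close Elkhorn (overflow 27)
  41÷1 = 41 each, +1 to first 0

Closure order: Dunmere, Ashgrove, Greywater, Cedarfen, Elkhorn
Last habitat: Fernhollow with 76 animals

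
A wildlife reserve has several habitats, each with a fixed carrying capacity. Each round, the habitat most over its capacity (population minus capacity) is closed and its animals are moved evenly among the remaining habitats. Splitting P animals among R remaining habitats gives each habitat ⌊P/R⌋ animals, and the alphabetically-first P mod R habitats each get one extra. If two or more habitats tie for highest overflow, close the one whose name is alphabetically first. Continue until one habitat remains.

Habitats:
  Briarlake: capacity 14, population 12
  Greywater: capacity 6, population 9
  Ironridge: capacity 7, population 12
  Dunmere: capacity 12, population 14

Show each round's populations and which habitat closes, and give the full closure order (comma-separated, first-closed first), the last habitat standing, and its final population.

Closure order: Ironridge, Greywater, Dunmere
Last habitat: Briarlake with 47 animals

Round 1: Briarlake=12 Dunmere=14 Greywater=9 Ironridge=12 → close Ironridge (overflow 5)
  12÷3 = 4 each, +1 to first 0
Round 2: Briarlake=16 Dunmere=18 Greywater=13 → close Greywater (overflow 7)
  13÷2 = 6 each, +1 to first 1
Round 3: Briarlake=23 Dunmere=24 → close Dunmere (overflow 12)
  24÷1 = 24 each, +1 to first 0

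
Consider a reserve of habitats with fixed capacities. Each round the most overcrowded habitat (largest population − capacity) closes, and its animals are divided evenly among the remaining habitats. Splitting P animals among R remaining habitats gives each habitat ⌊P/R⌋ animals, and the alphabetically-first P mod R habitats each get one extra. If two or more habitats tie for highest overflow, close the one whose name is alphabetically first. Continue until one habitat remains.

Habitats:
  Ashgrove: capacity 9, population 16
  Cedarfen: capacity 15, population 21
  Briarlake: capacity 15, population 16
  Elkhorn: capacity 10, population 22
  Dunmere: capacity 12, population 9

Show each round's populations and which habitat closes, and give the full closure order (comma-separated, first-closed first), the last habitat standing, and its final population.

Closure order: Elkhorn, Ashgrove, Cedarfen, Briarlake
Last habitat: Dunmere with 84 animals

Round 1: Ashgrove=16 Briarlake=16 Cedarfen=21 Dunmere=9 Elkhorn=22 → close Elkhorn (overflow 12)
  22÷4 = 5 each, +1 to first 2
Round 2: Ashgrove=22 Briarlake=22 Cedarfen=26 Dunmere=14 → close Ashgrove (overflow 13)
  22÷3 = 7 each, +1 to first 1
Round 3: Briarlake=30 Cedarfen=33 Dunmere=21 → close Cedarfen (overflow 18)
  33÷2 = 16 each, +1 to first 1
Round 4: Briarlake=47 Dunmere=37 → close Briarlake (overflow 32)
  47÷1 = 47 each, +1 to first 0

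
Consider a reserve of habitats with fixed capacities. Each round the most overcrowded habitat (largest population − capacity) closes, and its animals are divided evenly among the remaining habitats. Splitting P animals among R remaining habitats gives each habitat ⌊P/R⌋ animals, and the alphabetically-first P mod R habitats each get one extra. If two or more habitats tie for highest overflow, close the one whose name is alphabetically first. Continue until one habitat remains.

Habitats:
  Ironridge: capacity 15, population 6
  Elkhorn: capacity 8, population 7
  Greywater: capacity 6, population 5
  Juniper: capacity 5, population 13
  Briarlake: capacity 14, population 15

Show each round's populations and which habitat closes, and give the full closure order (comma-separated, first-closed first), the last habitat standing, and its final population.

Closure order: Juniper, Briarlake, Elkhorn, Greywater
Last habitat: Ironridge with 46 animals

Round 1: Briarlake=15 Elkhorn=7 Greywater=5 Ironridge=6 Juniper=13 → close Juniper (overflow 8)
  13÷4 = 3 each, +1 to first 1
Round 2: Briarlake=19 Elkhorn=10 Greywater=8 Ironridge=9 → close Briarlake (overflow 5)
  19÷3 = 6 each, +1 to first 1
Round 3: Elkhorn=17 Greywater=14 Ironridge=15 → close Elkhorn (overflow 9)
  17÷2 = 8 each, +1 to first 1
Round 4: Greywater=23 Ironridge=23 → close Greywater (overflow 17)
  23÷1 = 23 each, +1 to first 0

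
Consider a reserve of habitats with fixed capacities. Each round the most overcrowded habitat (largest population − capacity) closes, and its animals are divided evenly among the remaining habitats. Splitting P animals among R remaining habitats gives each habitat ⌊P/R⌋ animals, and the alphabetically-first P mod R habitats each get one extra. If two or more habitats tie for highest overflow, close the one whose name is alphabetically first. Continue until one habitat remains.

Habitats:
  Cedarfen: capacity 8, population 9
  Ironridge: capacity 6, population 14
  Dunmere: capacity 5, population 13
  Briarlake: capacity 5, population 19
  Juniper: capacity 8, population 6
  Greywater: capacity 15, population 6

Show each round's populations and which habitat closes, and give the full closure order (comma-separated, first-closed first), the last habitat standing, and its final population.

Closure order: Briarlake, Dunmere, Ironridge, Cedarfen, Juniper
Last habitat: Greywater with 67 animals

Round 1: Briarlake=19 Cedarfen=9 Dunmere=13 Greywater=6 Ironridge=14 Juniper=6 → close Briarlake (overflow 14)
  19÷5 = 3 each, +1 to first 4
Round 2: Cedarfen=13 Dunmere=17 Greywater=10 Ironridge=18 Juniper=9 → close Dunmere (overflow 12)
  17÷4 = 4 each, +1 to first 1
Round 3: Cedarfen=18 Greywater=14 Ironridge=22 Juniper=13 → close Ironridge (overflow 16)
  22÷3 = 7 each, +1 to first 1
Round 4: Cedarfen=26 Greywater=21 Juniper=20 → close Cedarfen (overflow 18)
  26÷2 = 13 each, +1 to first 0
Round 5: Greywater=34 Juniper=33 → close Juniper (overflow 25)
  33÷1 = 33 each, +1 to first 0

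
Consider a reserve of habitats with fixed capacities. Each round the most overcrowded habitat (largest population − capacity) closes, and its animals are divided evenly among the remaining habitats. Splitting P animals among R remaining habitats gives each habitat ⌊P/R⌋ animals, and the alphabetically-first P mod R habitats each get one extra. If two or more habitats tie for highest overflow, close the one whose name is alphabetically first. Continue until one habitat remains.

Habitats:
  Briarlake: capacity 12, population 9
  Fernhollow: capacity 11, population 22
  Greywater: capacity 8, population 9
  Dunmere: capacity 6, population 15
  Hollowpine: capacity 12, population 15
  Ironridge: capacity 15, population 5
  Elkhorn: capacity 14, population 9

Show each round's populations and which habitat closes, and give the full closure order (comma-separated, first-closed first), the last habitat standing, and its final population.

Round 1: Briarlake=9 Dunmere=15 Elkhorn=9 Fernhollow=22 Greywater=9 Hollowpine=15 Ironridge=5 → close Fernhollow (overflow 11)
  22÷6 = 3 each, +1 to first 4
Round 2: Briarlake=13 Dunmere=19 Elkhorn=13 Greywater=13 Hollowpine=18 Ironridge=8 → close Dunmere (overflow 13)
  19÷5 = 3 each, +1 to first 4
Round 3: Briarlake=17 Elkhorn=17 Greywater=17 Hollowpine=22 Ironridge=11 → close Hollowpine (overflow 10)
  22÷4 = 5 each, +1 to first 2
Round 4: Briarlake=23 Elkhorn=23 Greywater=22 Ironridge=16 → close Greywater (overflow 14)
  22÷3 = 7 each, +1 to first 1
Round 5: Briarlake=31 Elkhorn=30 Ironridge=23 → close Briarlake (overflow 19)
  31÷2 = 15 each, +1 to first 1
Round 6: Elkhorn=46 Ironridge=38 → close Elkhorn (overflow 32)
  46÷1 = 46 each, +1 to first 0

Closure order: Fernhollow, Dunmere, Hollowpine, Greywater, Briarlake, Elkhorn
Last habitat: Ironridge with 84 animals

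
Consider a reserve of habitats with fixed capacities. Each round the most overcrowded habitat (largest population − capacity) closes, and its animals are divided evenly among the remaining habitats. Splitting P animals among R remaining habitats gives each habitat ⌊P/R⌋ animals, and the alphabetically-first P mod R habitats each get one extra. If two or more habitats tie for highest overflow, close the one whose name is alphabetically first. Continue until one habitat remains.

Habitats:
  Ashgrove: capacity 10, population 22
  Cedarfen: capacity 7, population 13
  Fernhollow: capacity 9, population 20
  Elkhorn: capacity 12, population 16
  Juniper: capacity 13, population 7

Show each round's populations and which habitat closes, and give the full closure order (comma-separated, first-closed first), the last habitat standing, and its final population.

Round 1: Ashgrove=22 Cedarfen=13 Elkhorn=16 Fernhollow=20 Juniper=7 → close Ashgrove (overflow 12)
  22÷4 = 5 each, +1 to first 2
Round 2: Cedarfen=19 Elkhorn=22 Fernhollow=25 Juniper=12 → close Fernhollow (overflow 16)
  25÷3 = 8 each, +1 to first 1
Round 3: Cedarfen=28 Elkhorn=30 Juniper=20 → close Cedarfen (overflow 21)
  28÷2 = 14 each, +1 to first 0
Round 4: Elkhorn=44 Juniper=34 → close Elkhorn (overflow 32)
  44÷1 = 44 each, +1 to first 0

Closure order: Ashgrove, Fernhollow, Cedarfen, Elkhorn
Last habitat: Juniper with 78 animals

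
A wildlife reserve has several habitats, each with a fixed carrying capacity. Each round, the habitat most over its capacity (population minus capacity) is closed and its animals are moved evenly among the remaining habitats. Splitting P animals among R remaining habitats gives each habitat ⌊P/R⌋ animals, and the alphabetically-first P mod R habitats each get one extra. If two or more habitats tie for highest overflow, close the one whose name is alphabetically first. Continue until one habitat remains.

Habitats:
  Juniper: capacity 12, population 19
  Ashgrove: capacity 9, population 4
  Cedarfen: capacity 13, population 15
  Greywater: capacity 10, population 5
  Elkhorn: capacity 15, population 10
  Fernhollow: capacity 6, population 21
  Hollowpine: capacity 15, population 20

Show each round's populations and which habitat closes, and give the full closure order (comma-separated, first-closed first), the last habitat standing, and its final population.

Round 1: Ashgrove=4 Cedarfen=15 Elkhorn=10 Fernhollow=21 Greywater=5 Hollowpine=20 Juniper=19 → close Fernhollow (overflow 15)
  21÷6 = 3 each, +1 to first 3
Round 2: Ashgrove=8 Cedarfen=19 Elkhorn=14 Greywater=8 Hollowpine=23 Juniper=22 → close Juniper (overflow 10)
  22÷5 = 4 each, +1 to first 2
Round 3: Ashgrove=13 Cedarfen=24 Elkhorn=18 Greywater=12 Hollowpine=27 → close Hollowpine (overflow 12)
  27÷4 = 6 each, +1 to first 3
Round 4: Ashgrove=20 Cedarfen=31 Elkhorn=25 Greywater=18 → close Cedarfen (overflow 18)
  31÷3 = 10 each, +1 to first 1
Round 5: Ashgrove=31 Elkhorn=35 Greywater=28 → close Ashgrove (overflow 22)
  31÷2 = 15 each, +1 to first 1
Round 6: Elkhorn=51 Greywater=43 → close Elkhorn (overflow 36)
  51÷1 = 51 each, +1 to first 0

Closure order: Fernhollow, Juniper, Hollowpine, Cedarfen, Ashgrove, Elkhorn
Last habitat: Greywater with 94 animals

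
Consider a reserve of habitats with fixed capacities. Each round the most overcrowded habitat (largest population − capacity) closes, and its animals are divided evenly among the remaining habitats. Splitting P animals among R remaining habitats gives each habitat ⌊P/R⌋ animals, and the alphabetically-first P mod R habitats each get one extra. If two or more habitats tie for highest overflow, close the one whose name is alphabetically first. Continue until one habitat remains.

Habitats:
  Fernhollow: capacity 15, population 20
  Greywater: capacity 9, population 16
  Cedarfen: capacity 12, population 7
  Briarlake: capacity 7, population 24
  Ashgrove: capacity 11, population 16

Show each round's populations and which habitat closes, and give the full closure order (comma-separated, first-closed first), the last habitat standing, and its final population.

Round 1: Ashgrove=16 Briarlake=24 Cedarfen=7 Fernhollow=20 Greywater=16 → close Briarlake (overflow 17)
  24÷4 = 6 each, +1 to first 0
Round 2: Ashgrove=22 Cedarfen=13 Fernhollow=26 Greywater=22 → close Greywater (overflow 13)
  22÷3 = 7 each, +1 to first 1
Round 3: Ashgrove=30 Cedarfen=20 Fernhollow=33 → close Ashgrove (overflow 19)
  30÷2 = 15 each, +1 to first 0
Round 4: Cedarfen=35 Fernhollow=48 → close Fernhollow (overflow 33)
  48÷1 = 48 each, +1 to first 0

Closure order: Briarlake, Greywater, Ashgrove, Fernhollow
Last habitat: Cedarfen with 83 animals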